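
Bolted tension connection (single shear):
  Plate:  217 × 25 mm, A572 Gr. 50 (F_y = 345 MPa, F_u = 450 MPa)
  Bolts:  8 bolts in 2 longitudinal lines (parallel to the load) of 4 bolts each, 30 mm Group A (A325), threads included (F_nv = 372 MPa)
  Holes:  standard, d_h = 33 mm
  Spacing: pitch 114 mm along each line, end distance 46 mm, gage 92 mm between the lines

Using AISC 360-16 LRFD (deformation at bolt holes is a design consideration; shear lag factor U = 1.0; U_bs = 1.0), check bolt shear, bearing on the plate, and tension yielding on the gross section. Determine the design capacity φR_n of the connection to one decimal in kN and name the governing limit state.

Bolt shear: A_b = π(30)²/4 = 706.86 mm². φR_n = 0.75 × 372 × 706.86 × 8 × 1 = 1577.7 kN.
Bearing (25 mm plate, F_u = 450 MPa): end bolts L_c = 46 − 33/2 = 29.5, R_n = min(1.2×29.5×25×450, 2.4×30×25×450) = 398.25 kN/bolt; interior L_c = 114 − 33 = 81, R_n = 810 kN/bolt. φR_n = 0.75 × (2×398.25 + 6×810) = 4242.4 kN.
Tension yield (gross): A_g = 217×25 = 5425 mm². φR_n = 0.90 × 345 × 5425 = 1684.5 kN.
Governing: min(1577.7, 4242.4, 1684.5) = 1577.7 kN → bolt shear.

1577.7 kN (bolt shear governs)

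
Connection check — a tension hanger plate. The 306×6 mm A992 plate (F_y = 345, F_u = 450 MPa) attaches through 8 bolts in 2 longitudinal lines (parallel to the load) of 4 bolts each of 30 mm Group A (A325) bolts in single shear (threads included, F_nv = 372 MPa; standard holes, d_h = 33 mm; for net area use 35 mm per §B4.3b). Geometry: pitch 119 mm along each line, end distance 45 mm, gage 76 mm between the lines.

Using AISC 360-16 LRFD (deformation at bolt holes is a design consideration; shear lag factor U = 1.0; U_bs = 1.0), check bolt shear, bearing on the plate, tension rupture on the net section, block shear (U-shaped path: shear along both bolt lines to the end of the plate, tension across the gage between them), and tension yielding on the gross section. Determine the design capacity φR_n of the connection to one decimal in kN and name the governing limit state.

Bolt shear: A_b = π(30)²/4 = 706.86 mm². φR_n = 0.75 × 372 × 706.86 × 8 × 1 = 1577.7 kN.
Bearing (6 mm plate, F_u = 450 MPa): end bolts L_c = 45 − 33/2 = 28.5, R_n = min(1.2×28.5×6×450, 2.4×30×6×450) = 92.34 kN/bolt; interior L_c = 119 − 33 = 86, R_n = 194.4 kN/bolt. φR_n = 0.75 × (2×92.34 + 6×194.4) = 1013.3 kN.
Tension rupture (net): A_n = (306 − 2×35)×6 = 1416 mm² (U = 1.0, A_e = A_n). φR_n = 0.75 × 450 × 1416 = 477.9 kN.
Block shear: shear path 2×[45+3×119] = 2×402 mm, A_gv = 4824, A_nv = 2×(402 − 3.5×35)×6 = 3354 mm²; tension across gage: (76 − 1×35)×6 = 246 mm². R_n = min(0.6×450×3354, 0.6×345×4824) + 1.0×450×246 = min(905.58, 998.57) + 110.7 = 1016.3 kN. φR_n = 0.75 × 1016.3 = 762.2 kN.
Tension yield (gross): A_g = 306×6 = 1836 mm². φR_n = 0.90 × 345 × 1836 = 570.1 kN.
Governing: min(1577.7, 1013.3, 477.9, 762.2, 570.1) = 477.9 kN → net-section rupture.

477.9 kN (net-section rupture governs)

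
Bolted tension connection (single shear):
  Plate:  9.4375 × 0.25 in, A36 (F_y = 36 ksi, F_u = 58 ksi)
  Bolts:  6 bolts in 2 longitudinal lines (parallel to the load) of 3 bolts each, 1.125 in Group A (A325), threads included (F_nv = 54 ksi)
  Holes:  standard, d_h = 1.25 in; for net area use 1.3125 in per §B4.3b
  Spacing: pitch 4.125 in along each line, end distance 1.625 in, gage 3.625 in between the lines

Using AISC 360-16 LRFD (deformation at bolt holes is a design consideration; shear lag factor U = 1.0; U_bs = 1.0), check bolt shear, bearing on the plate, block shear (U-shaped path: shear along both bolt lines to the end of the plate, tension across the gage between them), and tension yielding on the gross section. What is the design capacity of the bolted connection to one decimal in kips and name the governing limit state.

76.4 kips (gross-section yield governs)

Bolt shear: A_b = π(1.125)²/4 = 0.99402 in². φR_n = 0.75 × 54 × 0.99402 × 6 × 1 = 241.5 kips.
Bearing (0.25 in plate, F_u = 58 ksi): end bolts L_c = 1.625 − 1.25/2 = 1, R_n = min(1.2×1×0.25×58, 2.4×1.125×0.25×58) = 17.4 kips/bolt; interior L_c = 4.125 − 1.25 = 2.875, R_n = 39.15 kips/bolt. φR_n = 0.75 × (2×17.4 + 4×39.15) = 143.6 kips.
Block shear: shear path 2×[1.625+2×4.125] = 2×9.875 in, A_gv = 4.9375, A_nv = 2×(9.875 − 2.5×1.3125)×0.25 = 3.2969 in²; tension across gage: (3.625 − 1×1.3125)×0.25 = 0.57813 in². R_n = min(0.6×58×3.2969, 0.6×36×4.9375) + 1.0×58×0.57813 = min(114.73, 106.65) + 33.532 = 140.18 kips. φR_n = 0.75 × 140.18 = 105.1 kips.
Tension yield (gross): A_g = 9.4375×0.25 = 2.3594 in². φR_n = 0.90 × 36 × 2.3594 = 76.4 kips.
Governing: min(241.5, 143.6, 105.1, 76.4) = 76.4 kips → gross-section yield.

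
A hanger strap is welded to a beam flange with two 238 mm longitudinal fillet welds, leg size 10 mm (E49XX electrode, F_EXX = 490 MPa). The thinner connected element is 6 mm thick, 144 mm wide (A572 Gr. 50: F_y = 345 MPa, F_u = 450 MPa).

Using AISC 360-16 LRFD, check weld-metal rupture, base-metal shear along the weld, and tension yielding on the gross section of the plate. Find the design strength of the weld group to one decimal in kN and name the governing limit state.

Weld metal: throat = 0.707×10 = 7.07 mm, L = 2×238 = 476 mm. φR_n = 0.75 × 0.6 × 490 × 7.07 × 476 = 742.1 kN.
Base metal shear (6 mm plate): yield φR_n = 1.0×0.6×345×6×476 = 591.2 kN; rupture φR_n = 0.75×0.6×450×6×476 = 578.3 kN; take 578.3 kN (rupture).
Tension yield (gross): A_g = 144×6 = 864 mm². φR_n = 0.90 × 345 × 864 = 268.3 kN.
Governing: min(742.1, 578.3, 268.3) = 268.3 kN → gross-section yield.

268.3 kN (gross-section yield governs)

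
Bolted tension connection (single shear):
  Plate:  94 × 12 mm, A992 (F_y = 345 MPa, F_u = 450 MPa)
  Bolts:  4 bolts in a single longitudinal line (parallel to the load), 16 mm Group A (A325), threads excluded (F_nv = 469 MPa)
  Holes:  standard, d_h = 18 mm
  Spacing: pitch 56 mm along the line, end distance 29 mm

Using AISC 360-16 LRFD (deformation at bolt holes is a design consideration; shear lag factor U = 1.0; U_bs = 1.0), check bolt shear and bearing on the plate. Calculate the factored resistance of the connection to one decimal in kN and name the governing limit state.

Bolt shear: A_b = π(16)²/4 = 201.06 mm². φR_n = 0.75 × 469 × 201.06 × 4 × 1 = 282.9 kN.
Bearing (12 mm plate, F_u = 450 MPa): end bolts L_c = 29 − 18/2 = 20, R_n = min(1.2×20×12×450, 2.4×16×12×450) = 129.6 kN/bolt; interior L_c = 56 − 18 = 38, R_n = 207.36 kN/bolt. φR_n = 0.75 × (1×129.6 + 3×207.36) = 563.8 kN.
Governing: min(282.9, 563.8) = 282.9 kN → bolt shear.

282.9 kN (bolt shear governs)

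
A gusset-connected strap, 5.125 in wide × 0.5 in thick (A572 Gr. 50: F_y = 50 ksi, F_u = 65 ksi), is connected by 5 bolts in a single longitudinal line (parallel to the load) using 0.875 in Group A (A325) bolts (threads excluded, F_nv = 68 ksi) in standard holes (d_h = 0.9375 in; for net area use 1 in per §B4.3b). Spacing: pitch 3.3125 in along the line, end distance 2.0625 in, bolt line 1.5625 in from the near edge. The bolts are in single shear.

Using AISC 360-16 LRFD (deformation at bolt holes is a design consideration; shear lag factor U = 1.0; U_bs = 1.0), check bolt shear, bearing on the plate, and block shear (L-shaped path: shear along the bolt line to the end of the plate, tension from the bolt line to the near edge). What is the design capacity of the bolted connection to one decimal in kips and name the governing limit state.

153.3 kips (bolt shear governs)

Bolt shear: A_b = π(0.875)²/4 = 0.60132 in². φR_n = 0.75 × 68 × 0.60132 × 5 × 1 = 153.3 kips.
Bearing (0.5 in plate, F_u = 65 ksi): end bolts L_c = 2.0625 − 0.9375/2 = 1.59375, R_n = min(1.2×1.59375×0.5×65, 2.4×0.875×0.5×65) = 62.156 kips/bolt; interior L_c = 3.3125 − 0.9375 = 2.375, R_n = 68.25 kips/bolt. φR_n = 0.75 × (1×62.156 + 4×68.25) = 251.4 kips.
Block shear: shear path 1×[2.0625+4×3.3125] = 1×15.3125 in, A_gv = 7.6563, A_nv = 1×(15.3125 − 4.5×1)×0.5 = 5.4063 in²; tension to near edge: (1.5625 − 0.5×1)×0.5 = 0.53125 in². R_n = min(0.6×65×5.4063, 0.6×50×7.6563) + 1.0×65×0.53125 = min(210.85, 229.69) + 34.531 = 245.38 kips. φR_n = 0.75 × 245.38 = 184.0 kips.
Governing: min(153.3, 251.4, 184.0) = 153.3 kips → bolt shear.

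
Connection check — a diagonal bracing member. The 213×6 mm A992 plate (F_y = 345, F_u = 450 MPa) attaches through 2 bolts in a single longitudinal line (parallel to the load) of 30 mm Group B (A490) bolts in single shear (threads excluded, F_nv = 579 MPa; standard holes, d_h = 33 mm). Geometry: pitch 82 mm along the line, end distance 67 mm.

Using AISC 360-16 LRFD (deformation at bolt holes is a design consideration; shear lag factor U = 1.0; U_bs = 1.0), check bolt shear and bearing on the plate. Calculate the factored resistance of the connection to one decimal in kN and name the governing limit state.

241.8 kN (bearing governs)

Bolt shear: A_b = π(30)²/4 = 706.86 mm². φR_n = 0.75 × 579 × 706.86 × 2 × 1 = 613.9 kN.
Bearing (6 mm plate, F_u = 450 MPa): end bolts L_c = 67 − 33/2 = 50.5, R_n = min(1.2×50.5×6×450, 2.4×30×6×450) = 163.62 kN/bolt; interior L_c = 82 − 33 = 49, R_n = 158.76 kN/bolt. φR_n = 0.75 × (1×163.62 + 1×158.76) = 241.8 kN.
Governing: min(613.9, 241.8) = 241.8 kN → bearing.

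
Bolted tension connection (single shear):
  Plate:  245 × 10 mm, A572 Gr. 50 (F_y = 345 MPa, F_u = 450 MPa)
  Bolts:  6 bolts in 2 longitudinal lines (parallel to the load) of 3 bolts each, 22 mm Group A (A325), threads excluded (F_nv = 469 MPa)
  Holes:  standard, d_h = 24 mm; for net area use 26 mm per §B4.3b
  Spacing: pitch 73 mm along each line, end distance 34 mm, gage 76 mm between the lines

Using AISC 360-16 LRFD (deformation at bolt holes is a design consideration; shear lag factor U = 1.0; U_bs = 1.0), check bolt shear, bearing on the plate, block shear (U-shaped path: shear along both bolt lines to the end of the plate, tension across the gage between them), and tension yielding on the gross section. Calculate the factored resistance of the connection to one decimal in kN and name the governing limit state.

634.5 kN (block shear governs)

Bolt shear: A_b = π(22)²/4 = 380.13 mm². φR_n = 0.75 × 469 × 380.13 × 6 × 1 = 802.3 kN.
Bearing (10 mm plate, F_u = 450 MPa): end bolts L_c = 34 − 24/2 = 22, R_n = min(1.2×22×10×450, 2.4×22×10×450) = 118.8 kN/bolt; interior L_c = 73 − 24 = 49, R_n = 237.6 kN/bolt. φR_n = 0.75 × (2×118.8 + 4×237.6) = 891.0 kN.
Block shear: shear path 2×[34+2×73] = 2×180 mm, A_gv = 3600, A_nv = 2×(180 − 2.5×26)×10 = 2300 mm²; tension across gage: (76 − 1×26)×10 = 500 mm². R_n = min(0.6×450×2300, 0.6×345×3600) + 1.0×450×500 = min(621, 745.2) + 225 = 846 kN. φR_n = 0.75 × 846 = 634.5 kN.
Tension yield (gross): A_g = 245×10 = 2450 mm². φR_n = 0.90 × 345 × 2450 = 760.7 kN.
Governing: min(802.3, 891.0, 634.5, 760.7) = 634.5 kN → block shear.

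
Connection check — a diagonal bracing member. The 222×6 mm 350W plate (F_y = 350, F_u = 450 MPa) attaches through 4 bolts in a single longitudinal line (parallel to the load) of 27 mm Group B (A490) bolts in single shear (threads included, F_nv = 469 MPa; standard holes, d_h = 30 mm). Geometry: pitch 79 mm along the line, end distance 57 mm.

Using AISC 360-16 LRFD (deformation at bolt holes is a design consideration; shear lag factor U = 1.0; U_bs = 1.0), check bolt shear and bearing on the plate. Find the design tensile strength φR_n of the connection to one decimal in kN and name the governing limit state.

459.3 kN (bearing governs)

Bolt shear: A_b = π(27)²/4 = 572.56 mm². φR_n = 0.75 × 469 × 572.56 × 4 × 1 = 805.6 kN.
Bearing (6 mm plate, F_u = 450 MPa): end bolts L_c = 57 − 30/2 = 42, R_n = min(1.2×42×6×450, 2.4×27×6×450) = 136.08 kN/bolt; interior L_c = 79 − 30 = 49, R_n = 158.76 kN/bolt. φR_n = 0.75 × (1×136.08 + 3×158.76) = 459.3 kN.
Governing: min(805.6, 459.3) = 459.3 kN → bearing.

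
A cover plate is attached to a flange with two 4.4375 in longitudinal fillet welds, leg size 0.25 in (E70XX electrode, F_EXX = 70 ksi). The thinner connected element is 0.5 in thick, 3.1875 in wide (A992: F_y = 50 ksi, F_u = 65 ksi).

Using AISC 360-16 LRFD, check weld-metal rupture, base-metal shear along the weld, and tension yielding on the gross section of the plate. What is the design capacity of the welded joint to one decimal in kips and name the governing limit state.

Weld metal: throat = 0.707×0.25 = 0.17675 in, L = 2×4.4375 = 8.875 in. φR_n = 0.75 × 0.6 × 70 × 0.17675 × 8.875 = 49.4 kips.
Base metal shear (0.5 in plate): yield φR_n = 1.0×0.6×50×0.5×8.875 = 133.1 kips; rupture φR_n = 0.75×0.6×65×0.5×8.875 = 129.8 kips; take 129.8 kips (rupture).
Tension yield (gross): A_g = 3.1875×0.5 = 1.5938 in². φR_n = 0.90 × 50 × 1.5938 = 71.7 kips.
Governing: min(49.4, 129.8, 71.7) = 49.4 kips → weld metal.

49.4 kips (weld metal governs)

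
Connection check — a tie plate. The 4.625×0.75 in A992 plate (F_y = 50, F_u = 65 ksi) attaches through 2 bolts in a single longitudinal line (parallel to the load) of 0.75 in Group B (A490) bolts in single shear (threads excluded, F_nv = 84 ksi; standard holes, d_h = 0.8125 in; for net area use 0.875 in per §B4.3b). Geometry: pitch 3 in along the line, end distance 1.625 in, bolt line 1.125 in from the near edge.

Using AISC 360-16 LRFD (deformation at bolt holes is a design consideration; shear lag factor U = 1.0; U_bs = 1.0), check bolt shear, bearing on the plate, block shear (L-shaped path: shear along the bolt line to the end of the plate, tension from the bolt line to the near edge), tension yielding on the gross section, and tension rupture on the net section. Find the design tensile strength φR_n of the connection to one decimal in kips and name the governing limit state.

Bolt shear: A_b = π(0.75)²/4 = 0.44179 in². φR_n = 0.75 × 84 × 0.44179 × 2 × 1 = 55.7 kips.
Bearing (0.75 in plate, F_u = 65 ksi): end bolts L_c = 1.625 − 0.8125/2 = 1.21875, R_n = min(1.2×1.21875×0.75×65, 2.4×0.75×0.75×65) = 71.297 kips/bolt; interior L_c = 3 − 0.8125 = 2.1875, R_n = 87.75 kips/bolt. φR_n = 0.75 × (1×71.297 + 1×87.75) = 119.3 kips.
Block shear: shear path 1×[1.625+1×3] = 1×4.625 in, A_gv = 3.4688, A_nv = 1×(4.625 − 1.5×0.875)×0.75 = 2.4844 in²; tension to near edge: (1.125 − 0.5×0.875)×0.75 = 0.51563 in². R_n = min(0.6×65×2.4844, 0.6×50×3.4688) + 1.0×65×0.51563 = min(96.892, 104.06) + 33.516 = 130.41 kips. φR_n = 0.75 × 130.41 = 97.8 kips.
Tension yield (gross): A_g = 4.625×0.75 = 3.4688 in². φR_n = 0.90 × 50 × 3.4688 = 156.1 kips.
Tension rupture (net): A_n = (4.625 − 1×0.875)×0.75 = 2.8125 in² (U = 1.0, A_e = A_n). φR_n = 0.75 × 65 × 2.8125 = 137.1 kips.
Governing: min(55.7, 119.3, 97.8, 156.1, 137.1) = 55.7 kips → bolt shear.

55.7 kips (bolt shear governs)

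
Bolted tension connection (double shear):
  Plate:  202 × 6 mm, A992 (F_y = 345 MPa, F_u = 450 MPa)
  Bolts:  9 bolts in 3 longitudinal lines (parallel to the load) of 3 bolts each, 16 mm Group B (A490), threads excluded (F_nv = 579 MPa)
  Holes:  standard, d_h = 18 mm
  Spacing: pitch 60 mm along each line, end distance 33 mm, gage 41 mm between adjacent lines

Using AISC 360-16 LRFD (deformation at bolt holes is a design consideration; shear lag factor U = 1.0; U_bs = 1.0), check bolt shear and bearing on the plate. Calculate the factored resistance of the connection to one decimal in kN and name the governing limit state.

641.5 kN (bearing governs)

Bolt shear: A_b = π(16)²/4 = 201.06 mm². φR_n = 0.75 × 579 × 201.06 × 9 × 2 = 1571.6 kN.
Bearing (6 mm plate, F_u = 450 MPa): end bolts L_c = 33 − 18/2 = 24, R_n = min(1.2×24×6×450, 2.4×16×6×450) = 77.76 kN/bolt; interior L_c = 60 − 18 = 42, R_n = 103.68 kN/bolt. φR_n = 0.75 × (3×77.76 + 6×103.68) = 641.5 kN.
Governing: min(1571.6, 641.5) = 641.5 kN → bearing.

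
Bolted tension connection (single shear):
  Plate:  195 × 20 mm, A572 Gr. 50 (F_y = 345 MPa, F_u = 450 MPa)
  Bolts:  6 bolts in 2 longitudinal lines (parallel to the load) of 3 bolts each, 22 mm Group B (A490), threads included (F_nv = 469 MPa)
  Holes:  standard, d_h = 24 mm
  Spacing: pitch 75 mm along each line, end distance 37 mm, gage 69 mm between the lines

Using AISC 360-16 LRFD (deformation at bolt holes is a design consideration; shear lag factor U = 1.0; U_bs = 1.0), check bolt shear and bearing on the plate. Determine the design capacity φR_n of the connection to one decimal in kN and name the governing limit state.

802.3 kN (bolt shear governs)

Bolt shear: A_b = π(22)²/4 = 380.13 mm². φR_n = 0.75 × 469 × 380.13 × 6 × 1 = 802.3 kN.
Bearing (20 mm plate, F_u = 450 MPa): end bolts L_c = 37 − 24/2 = 25, R_n = min(1.2×25×20×450, 2.4×22×20×450) = 270 kN/bolt; interior L_c = 75 − 24 = 51, R_n = 475.2 kN/bolt. φR_n = 0.75 × (2×270 + 4×475.2) = 1830.6 kN.
Governing: min(802.3, 1830.6) = 802.3 kN → bolt shear.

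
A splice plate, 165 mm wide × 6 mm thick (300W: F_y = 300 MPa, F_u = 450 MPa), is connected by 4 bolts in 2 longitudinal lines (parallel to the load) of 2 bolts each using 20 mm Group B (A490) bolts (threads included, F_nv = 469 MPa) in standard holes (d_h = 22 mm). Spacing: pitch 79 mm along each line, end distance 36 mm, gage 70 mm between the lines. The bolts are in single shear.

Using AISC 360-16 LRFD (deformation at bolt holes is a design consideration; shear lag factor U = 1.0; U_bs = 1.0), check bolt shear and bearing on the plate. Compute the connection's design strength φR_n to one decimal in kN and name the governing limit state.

315.9 kN (bearing governs)

Bolt shear: A_b = π(20)²/4 = 314.16 mm². φR_n = 0.75 × 469 × 314.16 × 4 × 1 = 442.0 kN.
Bearing (6 mm plate, F_u = 450 MPa): end bolts L_c = 36 − 22/2 = 25, R_n = min(1.2×25×6×450, 2.4×20×6×450) = 81 kN/bolt; interior L_c = 79 − 22 = 57, R_n = 129.6 kN/bolt. φR_n = 0.75 × (2×81 + 2×129.6) = 315.9 kN.
Governing: min(442.0, 315.9) = 315.9 kN → bearing.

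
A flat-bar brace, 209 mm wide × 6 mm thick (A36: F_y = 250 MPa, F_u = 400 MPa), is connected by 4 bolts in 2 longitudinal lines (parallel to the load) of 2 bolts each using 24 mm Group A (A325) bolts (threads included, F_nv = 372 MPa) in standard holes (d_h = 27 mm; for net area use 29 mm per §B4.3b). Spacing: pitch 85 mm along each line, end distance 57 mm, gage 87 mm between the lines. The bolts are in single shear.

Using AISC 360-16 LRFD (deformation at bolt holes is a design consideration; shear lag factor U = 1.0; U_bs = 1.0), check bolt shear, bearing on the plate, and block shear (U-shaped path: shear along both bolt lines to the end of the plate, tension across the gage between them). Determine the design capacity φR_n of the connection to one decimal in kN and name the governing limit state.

Bolt shear: A_b = π(24)²/4 = 452.39 mm². φR_n = 0.75 × 372 × 452.39 × 4 × 1 = 504.9 kN.
Bearing (6 mm plate, F_u = 400 MPa): end bolts L_c = 57 − 27/2 = 43.5, R_n = min(1.2×43.5×6×400, 2.4×24×6×400) = 125.28 kN/bolt; interior L_c = 85 − 27 = 58, R_n = 138.24 kN/bolt. φR_n = 0.75 × (2×125.28 + 2×138.24) = 395.3 kN.
Block shear: shear path 2×[57+1×85] = 2×142 mm, A_gv = 1704, A_nv = 2×(142 − 1.5×29)×6 = 1182 mm²; tension across gage: (87 − 1×29)×6 = 348 mm². R_n = min(0.6×400×1182, 0.6×250×1704) + 1.0×400×348 = min(283.68, 255.6) + 139.2 = 394.8 kN. φR_n = 0.75 × 394.8 = 296.1 kN.
Governing: min(504.9, 395.3, 296.1) = 296.1 kN → block shear.

296.1 kN (block shear governs)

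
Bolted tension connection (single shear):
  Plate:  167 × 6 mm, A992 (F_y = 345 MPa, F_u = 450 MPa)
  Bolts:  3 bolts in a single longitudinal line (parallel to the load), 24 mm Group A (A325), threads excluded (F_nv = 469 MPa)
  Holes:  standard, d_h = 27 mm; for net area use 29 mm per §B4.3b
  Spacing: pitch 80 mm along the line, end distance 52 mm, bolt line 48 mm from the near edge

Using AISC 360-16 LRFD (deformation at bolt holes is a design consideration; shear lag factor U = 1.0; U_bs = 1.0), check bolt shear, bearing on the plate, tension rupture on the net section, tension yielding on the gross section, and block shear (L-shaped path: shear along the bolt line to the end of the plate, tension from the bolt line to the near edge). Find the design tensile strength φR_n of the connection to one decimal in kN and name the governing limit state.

Bolt shear: A_b = π(24)²/4 = 452.39 mm². φR_n = 0.75 × 469 × 452.39 × 3 × 1 = 477.4 kN.
Bearing (6 mm plate, F_u = 450 MPa): end bolts L_c = 52 − 27/2 = 38.5, R_n = min(1.2×38.5×6×450, 2.4×24×6×450) = 124.74 kN/bolt; interior L_c = 80 − 27 = 53, R_n = 155.52 kN/bolt. φR_n = 0.75 × (1×124.74 + 2×155.52) = 326.8 kN.
Tension rupture (net): A_n = (167 − 1×29)×6 = 828 mm² (U = 1.0, A_e = A_n). φR_n = 0.75 × 450 × 828 = 279.5 kN.
Tension yield (gross): A_g = 167×6 = 1002 mm². φR_n = 0.90 × 345 × 1002 = 311.1 kN.
Block shear: shear path 1×[52+2×80] = 1×212 mm, A_gv = 1272, A_nv = 1×(212 − 2.5×29)×6 = 837 mm²; tension to near edge: (48 − 0.5×29)×6 = 201 mm². R_n = min(0.6×450×837, 0.6×345×1272) + 1.0×450×201 = min(225.99, 263.3) + 90.45 = 316.44 kN. φR_n = 0.75 × 316.44 = 237.3 kN.
Governing: min(477.4, 326.8, 279.5, 311.1, 237.3) = 237.3 kN → block shear.

237.3 kN (block shear governs)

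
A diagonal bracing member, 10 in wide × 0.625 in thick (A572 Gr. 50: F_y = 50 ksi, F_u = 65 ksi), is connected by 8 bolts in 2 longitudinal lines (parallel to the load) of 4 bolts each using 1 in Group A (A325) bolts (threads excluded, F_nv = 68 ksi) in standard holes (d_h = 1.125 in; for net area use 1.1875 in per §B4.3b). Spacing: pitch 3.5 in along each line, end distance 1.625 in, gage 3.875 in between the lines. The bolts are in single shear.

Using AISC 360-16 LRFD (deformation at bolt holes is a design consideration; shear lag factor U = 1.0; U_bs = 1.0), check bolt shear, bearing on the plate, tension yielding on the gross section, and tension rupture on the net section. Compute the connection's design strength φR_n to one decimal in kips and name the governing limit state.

232.3 kips (net-section rupture governs)

Bolt shear: A_b = π(1)²/4 = 0.7854 in². φR_n = 0.75 × 68 × 0.7854 × 8 × 1 = 320.4 kips.
Bearing (0.625 in plate, F_u = 65 ksi): end bolts L_c = 1.625 − 1.125/2 = 1.0625, R_n = min(1.2×1.0625×0.625×65, 2.4×1×0.625×65) = 51.797 kips/bolt; interior L_c = 3.5 − 1.125 = 2.375, R_n = 97.5 kips/bolt. φR_n = 0.75 × (2×51.797 + 6×97.5) = 516.4 kips.
Tension yield (gross): A_g = 10×0.625 = 6.25 in². φR_n = 0.90 × 50 × 6.25 = 281.3 kips.
Tension rupture (net): A_n = (10 − 2×1.1875)×0.625 = 4.7656 in² (U = 1.0, A_e = A_n). φR_n = 0.75 × 65 × 4.7656 = 232.3 kips.
Governing: min(320.4, 516.4, 281.3, 232.3) = 232.3 kips → net-section rupture.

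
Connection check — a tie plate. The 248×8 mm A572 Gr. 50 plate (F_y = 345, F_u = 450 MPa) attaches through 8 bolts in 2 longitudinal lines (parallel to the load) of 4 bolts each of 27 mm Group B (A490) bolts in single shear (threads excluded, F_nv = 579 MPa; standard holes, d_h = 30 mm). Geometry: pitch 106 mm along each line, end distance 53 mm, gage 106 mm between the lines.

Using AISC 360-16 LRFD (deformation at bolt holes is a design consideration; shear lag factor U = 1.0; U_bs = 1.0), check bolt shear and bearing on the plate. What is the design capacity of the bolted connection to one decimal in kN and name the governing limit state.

1296.0 kN (bearing governs)

Bolt shear: A_b = π(27)²/4 = 572.56 mm². φR_n = 0.75 × 579 × 572.56 × 8 × 1 = 1989.1 kN.
Bearing (8 mm plate, F_u = 450 MPa): end bolts L_c = 53 − 30/2 = 38, R_n = min(1.2×38×8×450, 2.4×27×8×450) = 164.16 kN/bolt; interior L_c = 106 − 30 = 76, R_n = 233.28 kN/bolt. φR_n = 0.75 × (2×164.16 + 6×233.28) = 1296.0 kN.
Governing: min(1989.1, 1296.0) = 1296.0 kN → bearing.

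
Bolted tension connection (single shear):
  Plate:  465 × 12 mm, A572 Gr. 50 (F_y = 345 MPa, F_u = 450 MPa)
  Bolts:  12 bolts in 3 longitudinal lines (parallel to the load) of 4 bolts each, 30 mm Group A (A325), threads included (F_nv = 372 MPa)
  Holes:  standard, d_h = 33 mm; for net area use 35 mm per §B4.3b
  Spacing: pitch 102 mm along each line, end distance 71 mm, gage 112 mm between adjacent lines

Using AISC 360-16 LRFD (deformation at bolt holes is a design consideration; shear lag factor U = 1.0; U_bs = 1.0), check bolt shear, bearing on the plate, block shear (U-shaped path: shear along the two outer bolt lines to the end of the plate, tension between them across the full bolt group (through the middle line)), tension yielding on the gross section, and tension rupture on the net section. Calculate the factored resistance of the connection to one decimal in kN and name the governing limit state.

1458.0 kN (net-section rupture governs)

Bolt shear: A_b = π(30)²/4 = 706.86 mm². φR_n = 0.75 × 372 × 706.86 × 12 × 1 = 2366.6 kN.
Bearing (12 mm plate, F_u = 450 MPa): end bolts L_c = 71 − 33/2 = 54.5, R_n = min(1.2×54.5×12×450, 2.4×30×12×450) = 353.16 kN/bolt; interior L_c = 102 − 33 = 69, R_n = 388.8 kN/bolt. φR_n = 0.75 × (3×353.16 + 9×388.8) = 3419.0 kN.
Block shear: shear path 2×[71+3×102] = 2×377 mm, A_gv = 9048, A_nv = 2×(377 − 3.5×35)×12 = 6108 mm²; tension across gage: (224 − 2×35)×12 = 1848 mm². R_n = min(0.6×450×6108, 0.6×345×9048) + 1.0×450×1848 = min(1649.2, 1872.9) + 831.6 = 2480.8 kN. φR_n = 0.75 × 2480.8 = 1860.6 kN.
Tension yield (gross): A_g = 465×12 = 5580 mm². φR_n = 0.90 × 345 × 5580 = 1732.6 kN.
Tension rupture (net): A_n = (465 − 3×35)×12 = 4320 mm² (U = 1.0, A_e = A_n). φR_n = 0.75 × 450 × 4320 = 1458.0 kN.
Governing: min(2366.6, 3419.0, 1860.6, 1732.6, 1458.0) = 1458.0 kN → net-section rupture.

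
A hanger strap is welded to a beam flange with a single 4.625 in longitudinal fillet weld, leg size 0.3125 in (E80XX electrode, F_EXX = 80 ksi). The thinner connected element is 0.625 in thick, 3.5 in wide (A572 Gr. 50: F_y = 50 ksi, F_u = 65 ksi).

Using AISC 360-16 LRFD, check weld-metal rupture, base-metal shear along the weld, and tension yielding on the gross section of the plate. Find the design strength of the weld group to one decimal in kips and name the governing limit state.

Weld metal: throat = 0.707×0.3125 = 0.22094 in, L = 4.625 in. φR_n = 0.75 × 0.6 × 80 × 0.22094 × 4.625 = 36.8 kips.
Base metal shear (0.625 in plate): yield φR_n = 1.0×0.6×50×0.625×4.625 = 86.7 kips; rupture φR_n = 0.75×0.6×65×0.625×4.625 = 84.6 kips; take 84.6 kips (rupture).
Tension yield (gross): A_g = 3.5×0.625 = 2.1875 in². φR_n = 0.90 × 50 × 2.1875 = 98.4 kips.
Governing: min(36.8, 84.6, 98.4) = 36.8 kips → weld metal.

36.8 kips (weld metal governs)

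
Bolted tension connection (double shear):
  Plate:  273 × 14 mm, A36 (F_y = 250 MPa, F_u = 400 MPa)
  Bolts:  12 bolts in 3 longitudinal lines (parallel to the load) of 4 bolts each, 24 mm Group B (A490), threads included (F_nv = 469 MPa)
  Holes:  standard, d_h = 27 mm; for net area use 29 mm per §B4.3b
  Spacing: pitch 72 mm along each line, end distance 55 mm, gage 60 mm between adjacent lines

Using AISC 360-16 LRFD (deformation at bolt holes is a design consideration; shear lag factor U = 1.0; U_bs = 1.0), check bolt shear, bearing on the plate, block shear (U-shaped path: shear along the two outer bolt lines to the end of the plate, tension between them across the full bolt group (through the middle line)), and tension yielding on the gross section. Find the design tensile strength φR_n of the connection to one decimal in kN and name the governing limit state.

Bolt shear: A_b = π(24)²/4 = 452.39 mm². φR_n = 0.75 × 469 × 452.39 × 12 × 2 = 3819.1 kN.
Bearing (14 mm plate, F_u = 400 MPa): end bolts L_c = 55 − 27/2 = 41.5, R_n = min(1.2×41.5×14×400, 2.4×24×14×400) = 278.88 kN/bolt; interior L_c = 72 − 27 = 45, R_n = 302.4 kN/bolt. φR_n = 0.75 × (3×278.88 + 9×302.4) = 2668.7 kN.
Block shear: shear path 2×[55+3×72] = 2×271 mm, A_gv = 7588, A_nv = 2×(271 − 3.5×29)×14 = 4746 mm²; tension across gage: (120 − 2×29)×14 = 868 mm². R_n = min(0.6×400×4746, 0.6×250×7588) + 1.0×400×868 = min(1139, 1138.2) + 347.2 = 1485.4 kN. φR_n = 0.75 × 1485.4 = 1114.1 kN.
Tension yield (gross): A_g = 273×14 = 3822 mm². φR_n = 0.90 × 250 × 3822 = 860.0 kN.
Governing: min(3819.1, 2668.7, 1114.1, 860.0) = 860.0 kN → gross-section yield.

860.0 kN (gross-section yield governs)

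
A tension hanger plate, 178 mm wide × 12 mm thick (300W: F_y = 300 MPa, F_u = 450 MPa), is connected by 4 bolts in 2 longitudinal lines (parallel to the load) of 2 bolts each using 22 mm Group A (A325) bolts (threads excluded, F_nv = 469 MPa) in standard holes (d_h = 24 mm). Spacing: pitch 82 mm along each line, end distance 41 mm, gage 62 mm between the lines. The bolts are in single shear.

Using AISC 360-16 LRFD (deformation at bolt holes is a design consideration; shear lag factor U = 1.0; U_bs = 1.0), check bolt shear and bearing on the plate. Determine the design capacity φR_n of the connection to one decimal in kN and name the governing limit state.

Bolt shear: A_b = π(22)²/4 = 380.13 mm². φR_n = 0.75 × 469 × 380.13 × 4 × 1 = 534.8 kN.
Bearing (12 mm plate, F_u = 450 MPa): end bolts L_c = 41 − 24/2 = 29, R_n = min(1.2×29×12×450, 2.4×22×12×450) = 187.92 kN/bolt; interior L_c = 82 − 24 = 58, R_n = 285.12 kN/bolt. φR_n = 0.75 × (2×187.92 + 2×285.12) = 709.6 kN.
Governing: min(534.8, 709.6) = 534.8 kN → bolt shear.

534.8 kN (bolt shear governs)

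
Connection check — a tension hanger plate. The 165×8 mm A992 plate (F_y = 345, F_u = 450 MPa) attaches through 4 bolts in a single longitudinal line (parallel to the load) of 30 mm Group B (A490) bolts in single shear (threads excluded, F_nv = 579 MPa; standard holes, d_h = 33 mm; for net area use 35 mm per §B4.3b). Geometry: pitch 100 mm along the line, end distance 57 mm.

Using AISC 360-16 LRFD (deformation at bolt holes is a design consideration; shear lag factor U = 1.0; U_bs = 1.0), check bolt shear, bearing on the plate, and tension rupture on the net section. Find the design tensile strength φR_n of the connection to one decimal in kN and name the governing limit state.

Bolt shear: A_b = π(30)²/4 = 706.86 mm². φR_n = 0.75 × 579 × 706.86 × 4 × 1 = 1227.8 kN.
Bearing (8 mm plate, F_u = 450 MPa): end bolts L_c = 57 − 33/2 = 40.5, R_n = min(1.2×40.5×8×450, 2.4×30×8×450) = 174.96 kN/bolt; interior L_c = 100 − 33 = 67, R_n = 259.2 kN/bolt. φR_n = 0.75 × (1×174.96 + 3×259.2) = 714.4 kN.
Tension rupture (net): A_n = (165 − 1×35)×8 = 1040 mm² (U = 1.0, A_e = A_n). φR_n = 0.75 × 450 × 1040 = 351.0 kN.
Governing: min(1227.8, 714.4, 351.0) = 351.0 kN → net-section rupture.

351.0 kN (net-section rupture governs)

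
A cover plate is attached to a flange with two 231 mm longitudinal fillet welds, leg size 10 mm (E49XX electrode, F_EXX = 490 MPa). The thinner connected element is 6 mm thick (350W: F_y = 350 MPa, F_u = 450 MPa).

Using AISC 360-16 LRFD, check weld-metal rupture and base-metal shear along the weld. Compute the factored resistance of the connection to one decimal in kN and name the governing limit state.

561.3 kN (base-metal shear governs)

Weld metal: throat = 0.707×10 = 7.07 mm, L = 2×231 = 462 mm. φR_n = 0.75 × 0.6 × 490 × 7.07 × 462 = 720.2 kN.
Base metal shear (6 mm plate): yield φR_n = 1.0×0.6×350×6×462 = 582.1 kN; rupture φR_n = 0.75×0.6×450×6×462 = 561.3 kN; take 561.3 kN (rupture).
Governing: min(720.2, 561.3) = 561.3 kN → base-metal shear.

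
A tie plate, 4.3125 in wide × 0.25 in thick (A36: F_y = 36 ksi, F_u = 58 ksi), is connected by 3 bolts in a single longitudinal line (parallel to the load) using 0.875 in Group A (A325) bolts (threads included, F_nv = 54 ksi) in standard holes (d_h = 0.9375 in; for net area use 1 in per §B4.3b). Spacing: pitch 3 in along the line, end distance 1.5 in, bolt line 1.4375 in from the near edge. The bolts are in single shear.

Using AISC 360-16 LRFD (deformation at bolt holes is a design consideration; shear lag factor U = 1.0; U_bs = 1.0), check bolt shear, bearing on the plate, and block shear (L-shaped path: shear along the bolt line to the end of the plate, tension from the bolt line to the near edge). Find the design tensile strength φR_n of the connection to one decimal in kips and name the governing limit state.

40.6 kips (block shear governs)

Bolt shear: A_b = π(0.875)²/4 = 0.60132 in². φR_n = 0.75 × 54 × 0.60132 × 3 × 1 = 73.1 kips.
Bearing (0.25 in plate, F_u = 58 ksi): end bolts L_c = 1.5 − 0.9375/2 = 1.03125, R_n = min(1.2×1.03125×0.25×58, 2.4×0.875×0.25×58) = 17.944 kips/bolt; interior L_c = 3 − 0.9375 = 2.0625, R_n = 30.45 kips/bolt. φR_n = 0.75 × (1×17.944 + 2×30.45) = 59.1 kips.
Block shear: shear path 1×[1.5+2×3] = 1×7.5 in, A_gv = 1.875, A_nv = 1×(7.5 − 2.5×1)×0.25 = 1.25 in²; tension to near edge: (1.4375 − 0.5×1)×0.25 = 0.23438 in². R_n = min(0.6×58×1.25, 0.6×36×1.875) + 1.0×58×0.23438 = min(43.5, 40.5) + 13.594 = 54.094 kips. φR_n = 0.75 × 54.094 = 40.6 kips.
Governing: min(73.1, 59.1, 40.6) = 40.6 kips → block shear.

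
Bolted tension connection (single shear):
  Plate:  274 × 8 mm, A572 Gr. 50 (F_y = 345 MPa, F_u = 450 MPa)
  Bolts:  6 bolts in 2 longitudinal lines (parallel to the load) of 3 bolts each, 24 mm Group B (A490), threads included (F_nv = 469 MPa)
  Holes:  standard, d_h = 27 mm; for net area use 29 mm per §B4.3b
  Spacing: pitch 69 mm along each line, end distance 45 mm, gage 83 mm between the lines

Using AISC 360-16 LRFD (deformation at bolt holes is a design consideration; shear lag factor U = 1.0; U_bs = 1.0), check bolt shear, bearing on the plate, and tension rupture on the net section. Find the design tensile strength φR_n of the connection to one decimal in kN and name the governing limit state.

583.2 kN (net-section rupture governs)

Bolt shear: A_b = π(24)²/4 = 452.39 mm². φR_n = 0.75 × 469 × 452.39 × 6 × 1 = 954.8 kN.
Bearing (8 mm plate, F_u = 450 MPa): end bolts L_c = 45 − 27/2 = 31.5, R_n = min(1.2×31.5×8×450, 2.4×24×8×450) = 136.08 kN/bolt; interior L_c = 69 − 27 = 42, R_n = 181.44 kN/bolt. φR_n = 0.75 × (2×136.08 + 4×181.44) = 748.4 kN.
Tension rupture (net): A_n = (274 − 2×29)×8 = 1728 mm² (U = 1.0, A_e = A_n). φR_n = 0.75 × 450 × 1728 = 583.2 kN.
Governing: min(954.8, 748.4, 583.2) = 583.2 kN → net-section rupture.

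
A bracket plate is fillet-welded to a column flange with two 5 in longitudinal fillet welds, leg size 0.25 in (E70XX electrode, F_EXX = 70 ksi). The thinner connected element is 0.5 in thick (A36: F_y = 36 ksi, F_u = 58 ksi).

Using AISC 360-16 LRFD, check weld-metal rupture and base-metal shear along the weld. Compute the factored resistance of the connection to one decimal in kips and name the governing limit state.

Weld metal: throat = 0.707×0.25 = 0.17675 in, L = 2×5 = 10 in. φR_n = 0.75 × 0.6 × 70 × 0.17675 × 10 = 55.7 kips.
Base metal shear (0.5 in plate): yield φR_n = 1.0×0.6×36×0.5×10 = 108.0 kips; rupture φR_n = 0.75×0.6×58×0.5×10 = 130.5 kips; take 108.0 kips (yield).
Governing: min(55.7, 108.0) = 55.7 kips → weld metal.

55.7 kips (weld metal governs)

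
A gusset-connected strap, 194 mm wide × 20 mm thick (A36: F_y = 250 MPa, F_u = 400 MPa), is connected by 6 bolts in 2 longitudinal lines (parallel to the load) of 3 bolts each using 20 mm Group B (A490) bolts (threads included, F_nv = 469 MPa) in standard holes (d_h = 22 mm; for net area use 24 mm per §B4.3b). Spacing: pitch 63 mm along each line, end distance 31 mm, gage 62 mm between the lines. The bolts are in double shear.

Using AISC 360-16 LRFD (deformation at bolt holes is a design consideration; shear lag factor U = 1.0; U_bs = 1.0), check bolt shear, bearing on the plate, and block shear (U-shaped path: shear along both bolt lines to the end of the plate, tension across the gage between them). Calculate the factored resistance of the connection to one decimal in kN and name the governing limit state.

926.4 kN (block shear governs)

Bolt shear: A_b = π(20)²/4 = 314.16 mm². φR_n = 0.75 × 469 × 314.16 × 6 × 2 = 1326.1 kN.
Bearing (20 mm plate, F_u = 400 MPa): end bolts L_c = 31 − 22/2 = 20, R_n = min(1.2×20×20×400, 2.4×20×20×400) = 192 kN/bolt; interior L_c = 63 − 22 = 41, R_n = 384 kN/bolt. φR_n = 0.75 × (2×192 + 4×384) = 1440.0 kN.
Block shear: shear path 2×[31+2×63] = 2×157 mm, A_gv = 6280, A_nv = 2×(157 − 2.5×24)×20 = 3880 mm²; tension across gage: (62 − 1×24)×20 = 760 mm². R_n = min(0.6×400×3880, 0.6×250×6280) + 1.0×400×760 = min(931.2, 942) + 304 = 1235.2 kN. φR_n = 0.75 × 1235.2 = 926.4 kN.
Governing: min(1326.1, 1440.0, 926.4) = 926.4 kN → block shear.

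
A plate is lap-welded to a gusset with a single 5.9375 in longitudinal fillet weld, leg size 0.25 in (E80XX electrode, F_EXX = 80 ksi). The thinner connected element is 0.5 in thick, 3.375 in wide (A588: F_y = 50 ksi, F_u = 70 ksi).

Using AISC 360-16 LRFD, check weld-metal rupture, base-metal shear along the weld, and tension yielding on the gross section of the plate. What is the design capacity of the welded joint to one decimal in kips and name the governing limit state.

Weld metal: throat = 0.707×0.25 = 0.17675 in, L = 5.9375 in. φR_n = 0.75 × 0.6 × 80 × 0.17675 × 5.9375 = 37.8 kips.
Base metal shear (0.5 in plate): yield φR_n = 1.0×0.6×50×0.5×5.9375 = 89.1 kips; rupture φR_n = 0.75×0.6×70×0.5×5.9375 = 93.5 kips; take 89.1 kips (yield).
Tension yield (gross): A_g = 3.375×0.5 = 1.6875 in². φR_n = 0.90 × 50 × 1.6875 = 75.9 kips.
Governing: min(37.8, 89.1, 75.9) = 37.8 kips → weld metal.

37.8 kips (weld metal governs)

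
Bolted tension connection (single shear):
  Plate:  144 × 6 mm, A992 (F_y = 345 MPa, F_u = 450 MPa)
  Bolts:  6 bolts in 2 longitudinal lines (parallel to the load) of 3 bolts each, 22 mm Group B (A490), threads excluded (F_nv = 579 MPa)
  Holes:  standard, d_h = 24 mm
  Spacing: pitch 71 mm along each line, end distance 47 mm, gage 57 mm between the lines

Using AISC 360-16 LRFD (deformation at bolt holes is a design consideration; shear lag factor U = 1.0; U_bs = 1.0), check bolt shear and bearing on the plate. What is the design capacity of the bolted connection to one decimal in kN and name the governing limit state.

Bolt shear: A_b = π(22)²/4 = 380.13 mm². φR_n = 0.75 × 579 × 380.13 × 6 × 1 = 990.4 kN.
Bearing (6 mm plate, F_u = 450 MPa): end bolts L_c = 47 − 24/2 = 35, R_n = min(1.2×35×6×450, 2.4×22×6×450) = 113.4 kN/bolt; interior L_c = 71 − 24 = 47, R_n = 142.56 kN/bolt. φR_n = 0.75 × (2×113.4 + 4×142.56) = 597.8 kN.
Governing: min(990.4, 597.8) = 597.8 kN → bearing.

597.8 kN (bearing governs)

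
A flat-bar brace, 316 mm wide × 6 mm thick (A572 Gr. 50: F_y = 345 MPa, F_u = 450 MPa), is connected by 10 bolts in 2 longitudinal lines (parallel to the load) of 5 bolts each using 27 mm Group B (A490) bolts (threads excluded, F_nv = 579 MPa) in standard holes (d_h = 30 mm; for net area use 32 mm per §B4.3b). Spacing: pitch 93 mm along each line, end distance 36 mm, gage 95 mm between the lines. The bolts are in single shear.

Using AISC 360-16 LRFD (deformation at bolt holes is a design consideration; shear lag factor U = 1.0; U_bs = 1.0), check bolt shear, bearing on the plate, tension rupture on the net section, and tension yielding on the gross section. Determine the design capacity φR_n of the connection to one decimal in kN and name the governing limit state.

510.3 kN (net-section rupture governs)

Bolt shear: A_b = π(27)²/4 = 572.56 mm². φR_n = 0.75 × 579 × 572.56 × 10 × 1 = 2486.3 kN.
Bearing (6 mm plate, F_u = 450 MPa): end bolts L_c = 36 − 30/2 = 21, R_n = min(1.2×21×6×450, 2.4×27×6×450) = 68.04 kN/bolt; interior L_c = 93 − 30 = 63, R_n = 174.96 kN/bolt. φR_n = 0.75 × (2×68.04 + 8×174.96) = 1151.8 kN.
Tension rupture (net): A_n = (316 − 2×32)×6 = 1512 mm² (U = 1.0, A_e = A_n). φR_n = 0.75 × 450 × 1512 = 510.3 kN.
Tension yield (gross): A_g = 316×6 = 1896 mm². φR_n = 0.90 × 345 × 1896 = 588.7 kN.
Governing: min(2486.3, 1151.8, 510.3, 588.7) = 510.3 kN → net-section rupture.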